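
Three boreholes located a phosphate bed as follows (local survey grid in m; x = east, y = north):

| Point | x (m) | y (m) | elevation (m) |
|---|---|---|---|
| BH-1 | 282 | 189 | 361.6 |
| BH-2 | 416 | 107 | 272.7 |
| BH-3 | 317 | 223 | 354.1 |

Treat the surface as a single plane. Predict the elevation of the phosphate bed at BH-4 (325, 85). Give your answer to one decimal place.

311.0 m

Let the plane be z = a·x + b·y + c.
BH-2−BH-1: 134a − 82b = −88.9;  BH-3−BH-1: 35a + 34b = −7.5.
Solving gives a = −0.48985, b = 0.28367.
Then c = 361.6 − a·282 − b·189 = 446.12.
At (325, 85): z = −159.2 + 24.1 + 446.12 = 311.0 m.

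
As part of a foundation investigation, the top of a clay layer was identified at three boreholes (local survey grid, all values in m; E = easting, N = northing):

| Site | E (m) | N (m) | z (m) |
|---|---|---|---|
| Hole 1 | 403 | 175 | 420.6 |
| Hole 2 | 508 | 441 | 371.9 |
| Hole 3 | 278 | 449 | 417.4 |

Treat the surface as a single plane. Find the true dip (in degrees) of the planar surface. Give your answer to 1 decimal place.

Let the plane be z = a·E + b·N + c.
Hole 2−Hole 1: 105a + 266b = −48.7;  Hole 3−Hole 1: −125a + 274b = −3.2.
Solving gives a = −0.20143, b = −0.10357.
Gradient magnitude |∇z| = √(a² + b²) = √(0.04057 + 0.01073) = 0.22650.
True dip = arctan(0.22650) = 12.8°, dipping toward ENE (azimuth ≈ 063°).

12.8°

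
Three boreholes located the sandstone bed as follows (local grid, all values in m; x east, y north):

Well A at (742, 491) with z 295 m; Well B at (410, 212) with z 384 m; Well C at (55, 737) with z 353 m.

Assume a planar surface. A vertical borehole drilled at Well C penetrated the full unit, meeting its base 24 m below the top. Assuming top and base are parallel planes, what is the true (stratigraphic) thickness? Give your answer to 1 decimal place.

Two edge vectors: Well A→Well B = (-332, -279, 89), Well A→Well C = (-687, 246, 58).
Normal n = (Well A→Well B) × (Well A→Well C) = (-38076, -41887, -273345).
So ∂z/∂x = −n_x/n_z = −0.13930 and ∂z/∂y = −n_y/n_z = −0.15324.
|∇z| = √(a²+b²) = 0.20709, so dip δ = arctan(0.20709) = 11.70°.
True thickness = vertical thickness × cos δ = 24 × cos 11.70° = 23.5 m.

23.5 m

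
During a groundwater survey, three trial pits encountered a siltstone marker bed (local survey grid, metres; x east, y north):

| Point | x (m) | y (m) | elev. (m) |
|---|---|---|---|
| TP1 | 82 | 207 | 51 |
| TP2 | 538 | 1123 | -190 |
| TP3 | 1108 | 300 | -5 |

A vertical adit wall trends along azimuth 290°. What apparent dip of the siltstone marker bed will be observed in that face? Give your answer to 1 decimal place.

Two edge vectors: TP1→TP2 = (456, 916, -241), TP1→TP3 = (1026, 93, -56).
Normal n = (TP1→TP2) × (TP1→TP3) = (-28883, -221730, -897408).
So ∂z/∂x = −n_x/n_z = −0.03218 and ∂z/∂y = −n_y/n_z = −0.24708.
Unit vector along 290° is (sin 290°, cos 290°) = (-0.9397, 0.3420).
Slope in that direction = a·(-0.9397) + b·(0.3420) = −0.05426.
Apparent dip = arctan|0.05426| = 3.1° (true dip is 14.0°, so apparent ≤ true as expected).

3.1°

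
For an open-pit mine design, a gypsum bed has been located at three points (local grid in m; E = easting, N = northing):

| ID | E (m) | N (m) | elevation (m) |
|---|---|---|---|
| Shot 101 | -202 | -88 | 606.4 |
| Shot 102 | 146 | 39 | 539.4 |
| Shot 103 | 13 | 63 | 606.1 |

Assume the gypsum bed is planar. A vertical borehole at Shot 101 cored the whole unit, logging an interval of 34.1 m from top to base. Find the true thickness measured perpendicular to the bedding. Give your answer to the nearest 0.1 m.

28.0 m

Two edge vectors: Shot 101→Shot 102 = (348, 127, -67), Shot 101→Shot 103 = (215, 151, -0.3).
Normal n = (Shot 101→Shot 102) × (Shot 101→Shot 103) = (10078.9, -14300.6, 25243).
So ∂z/∂E = −n_x/n_z = −0.39928 and ∂z/∂N = −n_y/n_z = 0.56652.
|∇z| = √(a²+b²) = 0.69308, so dip δ = arctan(0.69308) = 34.73°.
True thickness = vertical thickness × cos δ = 34.1 × cos 34.73° = 28.0 m.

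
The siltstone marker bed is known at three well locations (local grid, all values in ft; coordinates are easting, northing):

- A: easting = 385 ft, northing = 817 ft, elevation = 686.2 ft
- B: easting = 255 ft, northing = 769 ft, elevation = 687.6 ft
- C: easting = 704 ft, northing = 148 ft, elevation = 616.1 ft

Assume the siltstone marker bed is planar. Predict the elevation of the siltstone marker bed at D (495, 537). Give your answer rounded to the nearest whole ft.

658 ft

Two edge vectors: A→B = (-130, -48, 1.4), A→C = (319, -669, -70.1).
Normal n = (A→B) × (A→C) = (4301.4, -8666.4, 102282).
So ∂z/∂easting = −n_x/n_z = −0.04205 and ∂z/∂northing = −n_y/n_z = 0.08473.
Intercept c from A: 686.2 + 16.19 − 69.22 = 633.17.
At (495, 537): z = −20.8 + 45.5 + 633.17 = 657.8 ft.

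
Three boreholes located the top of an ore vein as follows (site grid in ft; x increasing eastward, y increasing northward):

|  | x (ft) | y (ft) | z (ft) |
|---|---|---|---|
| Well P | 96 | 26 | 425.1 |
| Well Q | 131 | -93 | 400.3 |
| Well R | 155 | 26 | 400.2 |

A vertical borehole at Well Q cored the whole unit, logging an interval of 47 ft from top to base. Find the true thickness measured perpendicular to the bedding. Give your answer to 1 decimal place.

Two edge vectors: Well P→Well Q = (35, -119, -24.8), Well P→Well R = (59, 0, -24.9).
Normal n = (Well P→Well Q) × (Well P→Well R) = (2963.1, -591.7, 7021).
So ∂z/∂x = −n_x/n_z = −0.42203 and ∂z/∂y = −n_y/n_z = 0.08428.
|∇z| = √(a²+b²) = 0.43037, so dip δ = arctan(0.43037) = 23.29°.
True thickness = vertical thickness × cos δ = 47 × cos 23.29° = 43.2 ft.

43.2 ft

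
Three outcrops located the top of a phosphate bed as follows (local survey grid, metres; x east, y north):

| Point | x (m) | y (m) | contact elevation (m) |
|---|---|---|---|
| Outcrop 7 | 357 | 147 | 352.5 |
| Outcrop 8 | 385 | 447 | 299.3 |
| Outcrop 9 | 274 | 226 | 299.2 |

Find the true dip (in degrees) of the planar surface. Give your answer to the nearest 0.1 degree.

Let the plane be z = a·x + b·y + c.
Outcrop 8−Outcrop 7: 28a + 300b = −53.2;  Outcrop 9−Outcrop 7: −83a + 79b = −53.3.
Solving gives a = 0.43476, b = −0.21791.
Gradient magnitude |∇z| = √(a² + b²) = √(0.18902 + 0.04749) = 0.48631.
True dip = arctan(0.48631) = 25.9°, dipping toward WNW (azimuth ≈ 297°).

25.9°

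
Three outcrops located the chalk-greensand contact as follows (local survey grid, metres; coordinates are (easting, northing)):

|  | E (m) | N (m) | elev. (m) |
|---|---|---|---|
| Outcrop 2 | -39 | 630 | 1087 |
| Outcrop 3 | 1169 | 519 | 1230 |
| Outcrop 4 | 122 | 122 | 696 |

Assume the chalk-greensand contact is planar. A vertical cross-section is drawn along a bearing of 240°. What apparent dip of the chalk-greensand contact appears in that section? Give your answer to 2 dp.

30.30°

Two edge vectors: Outcrop 2→Outcrop 3 = (1208, -111, 143), Outcrop 2→Outcrop 4 = (161, -508, -391).
Normal n = (Outcrop 2→Outcrop 3) × (Outcrop 2→Outcrop 4) = (116045, 495351, -595793).
So ∂z/∂E = −n_x/n_z = 0.19477 and ∂z/∂N = −n_y/n_z = 0.83141.
Unit vector along 240° is (sin 240°, cos 240°) = (-0.8660, -0.5000).
Slope in that direction = a·(-0.8660) + b·(-0.5000) = −0.58439.
Apparent dip = arctan|0.58439| = 30.30° (true dip is 40.5°, so apparent ≤ true as expected).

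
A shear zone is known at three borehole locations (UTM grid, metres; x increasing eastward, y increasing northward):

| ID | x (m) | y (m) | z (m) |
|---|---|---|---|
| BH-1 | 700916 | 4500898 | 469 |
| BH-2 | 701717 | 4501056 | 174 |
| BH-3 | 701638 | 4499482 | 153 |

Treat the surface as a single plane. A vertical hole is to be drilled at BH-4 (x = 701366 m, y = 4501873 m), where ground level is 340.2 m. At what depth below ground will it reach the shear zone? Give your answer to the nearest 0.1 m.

8.4 m

Let the plane be z = a·x + b·y + c.
BH-2−BH-1: 801a + 158b = −295;  BH-3−BH-1: 722a − 1416b = −316.
Solving gives a = −0.374630295, b = 0.032144723.
Then c = 469 − a·700916 − b·4500898 = 118373.25.
At (701366, 4501873): z_contact = −262752.95 + 144711.46 + 118373.25 = 331.76 m.
Depth below ground = 340.2 − 331.76 = 8.4 m.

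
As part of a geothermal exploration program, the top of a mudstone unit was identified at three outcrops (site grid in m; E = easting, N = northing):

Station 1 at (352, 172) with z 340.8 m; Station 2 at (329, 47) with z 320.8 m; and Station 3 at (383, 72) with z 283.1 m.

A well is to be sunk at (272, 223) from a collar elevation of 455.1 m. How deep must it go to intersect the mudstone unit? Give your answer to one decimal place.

Let the plane be z = a·E + b·N + c.
Station 2−Station 1: −23a − 125b = −20;  Station 3−Station 1: 31a − 100b = −57.7.
Solving gives a = −0.84413, b = 0.31532.
Then c = 340.8 − a·352 − b·172 = 583.70.
At (272, 223): z_contact = −229.60 + 70.32 + 583.70 = 424.41 m.
Depth below ground = 455.1 − 424.41 = 30.7 m.

30.7 m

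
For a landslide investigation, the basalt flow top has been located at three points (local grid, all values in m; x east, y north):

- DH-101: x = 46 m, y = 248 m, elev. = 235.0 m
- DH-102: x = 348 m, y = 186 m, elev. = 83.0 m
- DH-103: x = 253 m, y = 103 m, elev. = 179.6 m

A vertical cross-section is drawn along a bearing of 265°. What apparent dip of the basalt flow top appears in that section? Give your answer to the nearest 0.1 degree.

32.6°

Two edge vectors: DH-101→DH-102 = (302, -62, -152), DH-101→DH-103 = (207, -145, -55.4).
Normal n = (DH-101→DH-102) × (DH-101→DH-103) = (-18605.2, -14733.2, -30956).
So ∂z/∂x = −n_x/n_z = −0.60102 and ∂z/∂y = −n_y/n_z = −0.47594.
Unit vector along 265° is (sin 265°, cos 265°) = (-0.9962, -0.0872).
Slope in that direction = a·(-0.9962) + b·(-0.0872) = 0.64021.
Apparent dip = arctan|0.64021| = 32.6° (true dip is 37.5°, so apparent ≤ true as expected).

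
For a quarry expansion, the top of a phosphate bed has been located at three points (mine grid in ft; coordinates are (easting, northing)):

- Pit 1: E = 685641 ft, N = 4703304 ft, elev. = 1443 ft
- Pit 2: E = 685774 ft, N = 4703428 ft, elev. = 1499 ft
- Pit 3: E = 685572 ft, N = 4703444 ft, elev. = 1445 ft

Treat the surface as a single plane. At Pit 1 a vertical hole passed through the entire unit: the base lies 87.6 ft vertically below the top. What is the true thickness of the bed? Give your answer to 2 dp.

83.48 ft

Let the plane be z = a·E + b·N + c.
Pit 2−Pit 1: 133a + 124b = 56;  Pit 3−Pit 1: −69a + 140b = 2.
Solving gives a = 0.27936, b = 0.15197.
|∇z| = √(a²+b²) = 0.31803, so dip δ = arctan(0.31803) = 17.64°.
True thickness = vertical thickness × cos δ = 87.6 × cos 17.64° = 83.48 ft.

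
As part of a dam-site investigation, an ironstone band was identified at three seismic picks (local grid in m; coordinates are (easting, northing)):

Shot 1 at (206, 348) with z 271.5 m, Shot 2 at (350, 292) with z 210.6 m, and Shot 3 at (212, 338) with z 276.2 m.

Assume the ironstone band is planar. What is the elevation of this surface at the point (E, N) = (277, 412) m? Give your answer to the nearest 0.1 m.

Two edge vectors: Shot 1→Shot 2 = (144, -56, -60.9), Shot 1→Shot 3 = (6, -10, 4.7).
Normal n = (Shot 1→Shot 2) × (Shot 1→Shot 3) = (-872.2, -1042.2, -1104).
So ∂z/∂E = −n_x/n_z = −0.79004 and ∂z/∂N = −n_y/n_z = −0.94402.
Intercept c from Shot 1: 271.5 + 162.75 + 328.52 = 762.77.
At (277, 412): z = −218.8 − 388.9 + 762.77 = 155.0 m.

155.0 m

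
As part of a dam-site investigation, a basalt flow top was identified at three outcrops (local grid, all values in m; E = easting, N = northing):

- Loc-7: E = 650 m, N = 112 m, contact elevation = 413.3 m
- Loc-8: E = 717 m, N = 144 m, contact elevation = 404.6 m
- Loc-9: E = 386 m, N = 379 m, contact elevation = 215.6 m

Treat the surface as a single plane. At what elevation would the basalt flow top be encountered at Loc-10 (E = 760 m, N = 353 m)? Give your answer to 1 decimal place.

287.8 m

Two edge vectors: Loc-7→Loc-8 = (67, 32, -8.7), Loc-7→Loc-9 = (-264, 267, -197.7).
Normal n = (Loc-7→Loc-8) × (Loc-7→Loc-9) = (-4003.5, 15542.7, 26337).
So ∂z/∂E = −n_x/n_z = 0.15201 and ∂z/∂N = −n_y/n_z = −0.59015.
Intercept c from Loc-7: 413.3 − 98.81 + 66.10 = 380.59.
At (760, 353): z = 115.5 − 208.3 + 380.59 = 287.8 m.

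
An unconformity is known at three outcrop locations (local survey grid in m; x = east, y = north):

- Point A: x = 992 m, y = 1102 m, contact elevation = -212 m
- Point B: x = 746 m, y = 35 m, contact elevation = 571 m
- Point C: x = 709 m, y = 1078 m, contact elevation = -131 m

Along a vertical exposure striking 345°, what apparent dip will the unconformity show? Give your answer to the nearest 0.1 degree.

30.9°

Two edge vectors: Point A→Point B = (-246, -1067, 783), Point A→Point C = (-283, -24, 81).
Normal n = (Point A→Point B) × (Point A→Point C) = (-67635, -201663, -296057).
So ∂z/∂x = −n_x/n_z = −0.22845 and ∂z/∂y = −n_y/n_z = −0.68116.
Unit vector along 345° is (sin 345°, cos 345°) = (-0.2588, 0.9659).
Slope in that direction = a·(-0.2588) + b·(0.9659) = −0.59882.
Apparent dip = arctan|0.59882| = 30.9° (true dip is 35.7°, so apparent ≤ true as expected).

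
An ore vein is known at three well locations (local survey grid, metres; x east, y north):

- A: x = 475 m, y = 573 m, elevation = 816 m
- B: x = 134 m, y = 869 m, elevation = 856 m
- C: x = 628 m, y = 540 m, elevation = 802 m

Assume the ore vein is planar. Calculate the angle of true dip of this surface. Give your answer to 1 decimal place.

5.3°

Two edge vectors: A→B = (-341, 296, 40), A→C = (153, -33, -14).
Normal n = (A→B) × (A→C) = (-2824, 1346, -34035).
So ∂z/∂x = −n_x/n_z = −0.08297 and ∂z/∂y = −n_y/n_z = 0.03955.
Gradient magnitude |∇z| = √(a² + b²) = √(0.00688 + 0.00156) = 0.09192.
True dip = arctan(0.09192) = 5.3°, dipping toward ESE (azimuth ≈ 115°).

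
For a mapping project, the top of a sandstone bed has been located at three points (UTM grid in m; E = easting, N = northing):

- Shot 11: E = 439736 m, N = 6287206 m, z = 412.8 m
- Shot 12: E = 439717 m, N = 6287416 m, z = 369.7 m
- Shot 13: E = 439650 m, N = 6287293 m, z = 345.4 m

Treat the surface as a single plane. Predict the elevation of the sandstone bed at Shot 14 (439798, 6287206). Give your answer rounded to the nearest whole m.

452 m

Let the plane be z = a·E + b·N + c.
Shot 12−Shot 11: −19a + 210b = −43.1;  Shot 13−Shot 11: −86a + 87b = −67.4.
Solving gives a = 0.63413787, b = −0.14786372.
Then c = 412.8 − a·439736 − b·6287206 = 651209.20.
At (439798, 6287206): z = 278892.6 − 929649.6 + 651209.20 = 452.1 m.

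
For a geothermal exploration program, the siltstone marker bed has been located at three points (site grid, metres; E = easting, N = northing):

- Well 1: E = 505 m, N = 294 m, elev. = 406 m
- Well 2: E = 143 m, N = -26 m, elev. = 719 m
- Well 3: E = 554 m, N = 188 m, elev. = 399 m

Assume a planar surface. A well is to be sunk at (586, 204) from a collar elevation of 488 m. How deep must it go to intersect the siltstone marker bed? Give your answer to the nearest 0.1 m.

113.8 m

Two edge vectors: Well 1→Well 2 = (-362, -320, 313), Well 1→Well 3 = (49, -106, -7).
Normal n = (Well 1→Well 2) × (Well 1→Well 3) = (35418, 12803, 54052).
So ∂z/∂E = −n_x/n_z = −0.65526 and ∂z/∂N = −n_y/n_z = −0.23686.
Intercept c from Well 1: 406 + 330.91 + 69.64 = 806.54.
At (586, 204): z_contact = −383.98 − 48.32 + 806.54 = 374.24 m.
Depth below ground = 488 − 374.24 = 113.8 m.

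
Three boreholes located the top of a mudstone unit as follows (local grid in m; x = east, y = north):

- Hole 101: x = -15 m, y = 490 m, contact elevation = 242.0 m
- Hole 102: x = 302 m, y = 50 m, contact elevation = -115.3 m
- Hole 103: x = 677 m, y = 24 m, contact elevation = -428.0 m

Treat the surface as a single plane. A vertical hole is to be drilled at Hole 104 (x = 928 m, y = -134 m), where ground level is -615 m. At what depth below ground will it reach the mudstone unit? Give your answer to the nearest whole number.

Two edge vectors: Hole 101→Hole 102 = (317, -440, -357.3), Hole 101→Hole 103 = (692, -466, -670).
Normal n = (Hole 101→Hole 102) × (Hole 101→Hole 103) = (128298.2, -34861.6, 156758).
So ∂z/∂x = −n_x/n_z = −0.81845 and ∂z/∂y = −n_y/n_z = 0.22239.
Intercept c from Hole 101: 242 − 12.28 − 108.97 = 120.75.
At (928, -134): z_contact = −759.5 − 29.8 + 120.75 = -668.6 m.
Depth below ground = -615 − (-668.6) = 54 m.

54 m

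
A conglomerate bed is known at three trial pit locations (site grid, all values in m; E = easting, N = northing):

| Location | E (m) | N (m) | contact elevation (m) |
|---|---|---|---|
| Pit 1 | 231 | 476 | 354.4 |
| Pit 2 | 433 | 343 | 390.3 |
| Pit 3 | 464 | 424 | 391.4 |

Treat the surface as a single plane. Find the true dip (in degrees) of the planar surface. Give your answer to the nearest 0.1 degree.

Let the plane be z = a·E + b·N + c.
Pit 2−Pit 1: 202a − 133b = 35.9;  Pit 3−Pit 1: 233a − 52b = 37.
Solving gives a = 0.14909, b = −0.04348.
Gradient magnitude |∇z| = √(a² + b²) = √(0.02223 + 0.00189) = 0.15531.
True dip = arctan(0.15531) = 8.8°, dipping toward WNW (azimuth ≈ 286°).

8.8°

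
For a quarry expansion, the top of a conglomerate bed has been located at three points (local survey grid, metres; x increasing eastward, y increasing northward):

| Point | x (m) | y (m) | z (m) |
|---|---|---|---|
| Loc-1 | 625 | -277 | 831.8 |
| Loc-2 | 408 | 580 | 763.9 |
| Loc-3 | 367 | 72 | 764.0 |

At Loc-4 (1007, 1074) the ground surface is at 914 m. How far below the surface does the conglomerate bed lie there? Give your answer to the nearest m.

18 m

Let the plane be z = a·x + b·y + c.
Loc-2−Loc-1: −217a + 857b = −67.9;  Loc-3−Loc-1: −258a + 349b = −67.8.
Solving gives a = 0.23668, b = −0.01930.
Then c = 831.8 − a·625 − b·-277 = 678.53.
At (1007, 1074): z_contact = 238.3 − 20.7 + 678.53 = 896.1 m.
Depth below ground = 914 − 896.1 = 18 m.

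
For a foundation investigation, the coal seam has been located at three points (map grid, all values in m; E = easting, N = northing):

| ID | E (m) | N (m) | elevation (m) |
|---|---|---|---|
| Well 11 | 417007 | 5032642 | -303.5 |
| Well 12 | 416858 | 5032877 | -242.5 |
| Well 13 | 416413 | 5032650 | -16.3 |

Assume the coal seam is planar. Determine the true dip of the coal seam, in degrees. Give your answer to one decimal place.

25.9°

Two edge vectors: Well 11→Well 12 = (-149, 235, 61), Well 11→Well 13 = (-594, 8, 287.2).
Normal n = (Well 11→Well 12) × (Well 11→Well 13) = (67004, 6558.8, 138398).
So ∂z/∂E = −n_x/n_z = −0.48414 and ∂z/∂N = −n_y/n_z = −0.04739.
Gradient magnitude |∇z| = √(a² + b²) = √(0.23439 + 0.00225) = 0.48645.
True dip = arctan(0.48645) = 25.9°, dipping toward E (azimuth ≈ 084°).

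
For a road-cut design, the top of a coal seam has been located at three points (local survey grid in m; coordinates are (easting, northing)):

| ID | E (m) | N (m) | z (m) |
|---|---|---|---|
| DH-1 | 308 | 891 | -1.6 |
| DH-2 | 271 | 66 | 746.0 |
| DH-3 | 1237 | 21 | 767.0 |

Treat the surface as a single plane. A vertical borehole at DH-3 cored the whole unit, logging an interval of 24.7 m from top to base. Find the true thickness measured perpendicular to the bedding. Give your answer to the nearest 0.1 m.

18.3 m

Two edge vectors: DH-1→DH-2 = (-37, -825, 747.6), DH-1→DH-3 = (929, -870, 768.6).
Normal n = (DH-1→DH-2) × (DH-1→DH-3) = (16317, 722958.6, 798615).
So ∂z/∂E = −n_x/n_z = −0.02043 and ∂z/∂N = −n_y/n_z = −0.90527.
|∇z| = √(a²+b²) = 0.90550, so dip δ = arctan(0.90550) = 42.16°.
True thickness = vertical thickness × cos δ = 24.7 × cos 42.16° = 18.3 m.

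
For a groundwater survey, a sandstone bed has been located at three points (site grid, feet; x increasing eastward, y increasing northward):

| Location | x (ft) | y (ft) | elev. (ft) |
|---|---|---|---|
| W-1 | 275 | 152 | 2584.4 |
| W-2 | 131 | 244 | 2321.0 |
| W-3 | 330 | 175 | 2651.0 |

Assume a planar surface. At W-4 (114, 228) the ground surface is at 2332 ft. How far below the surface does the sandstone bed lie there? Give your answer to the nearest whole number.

Let the plane be z = a·x + b·y + c.
W-2−W-1: −144a + 92b = −263.4;  W-3−W-1: 55a + 23b = 66.6.
Solving gives a = 1.45549, b = −0.58488.
Then c = 2584.4 − a·275 − b·152 = 2273.04.
At (114, 228): z_contact = 165.9 − 133.4 + 2273.04 = 2305.6 ft.
Depth below ground = 2332 − 2305.6 = 26 ft.

26 ft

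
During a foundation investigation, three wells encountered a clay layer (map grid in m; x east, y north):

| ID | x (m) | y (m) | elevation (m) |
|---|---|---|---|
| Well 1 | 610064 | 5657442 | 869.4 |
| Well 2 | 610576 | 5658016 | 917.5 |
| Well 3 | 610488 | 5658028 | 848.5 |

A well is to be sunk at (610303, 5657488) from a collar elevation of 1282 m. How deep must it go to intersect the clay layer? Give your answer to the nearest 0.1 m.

268.3 m

Let the plane be z = a·x + b·y + c.
Well 2−Well 1: 512a + 574b = 48.1;  Well 3−Well 1: 424a + 586b = −20.9.
Solving gives a = 0.709248800, b = −0.548842135.
Then c = 869.4 − a·610064 − b·5657442 = 2673224.79.
At (610303, 5657488): z_contact = 432856.67 − 3105067.79 + 2673224.79 = 1013.66 m.
Depth below ground = 1282 − 1013.66 = 268.3 m.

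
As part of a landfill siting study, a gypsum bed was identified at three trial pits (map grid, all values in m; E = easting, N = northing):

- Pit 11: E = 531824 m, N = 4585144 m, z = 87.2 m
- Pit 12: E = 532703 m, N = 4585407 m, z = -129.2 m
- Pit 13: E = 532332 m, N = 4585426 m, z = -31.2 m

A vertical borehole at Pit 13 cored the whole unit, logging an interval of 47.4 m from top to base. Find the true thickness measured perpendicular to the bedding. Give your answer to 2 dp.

45.80 m

Two edge vectors: Pit 11→Pit 12 = (879, 263, -216.4), Pit 11→Pit 13 = (508, 282, -118.4).
Normal n = (Pit 11→Pit 12) × (Pit 11→Pit 13) = (29885.6, -5857.6, 114274).
So ∂z/∂E = −n_x/n_z = −0.26153 and ∂z/∂N = −n_y/n_z = 0.05126.
|∇z| = √(a²+b²) = 0.26650, so dip δ = arctan(0.26650) = 14.92°.
True thickness = vertical thickness × cos δ = 47.4 × cos 14.92° = 45.80 m.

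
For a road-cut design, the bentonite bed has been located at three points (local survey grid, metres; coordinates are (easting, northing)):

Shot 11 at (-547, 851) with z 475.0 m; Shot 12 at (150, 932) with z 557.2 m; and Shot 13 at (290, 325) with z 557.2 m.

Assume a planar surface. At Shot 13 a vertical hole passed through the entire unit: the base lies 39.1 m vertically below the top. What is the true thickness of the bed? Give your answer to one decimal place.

38.8 m

Two edge vectors: Shot 11→Shot 12 = (697, 81, 82.2), Shot 11→Shot 13 = (837, -526, 82.2).
Normal n = (Shot 11→Shot 12) × (Shot 11→Shot 13) = (49895.4, 11508, -434419).
So ∂z/∂E = −n_x/n_z = 0.11486 and ∂z/∂N = −n_y/n_z = 0.02649.
|∇z| = √(a²+b²) = 0.11787, so dip δ = arctan(0.11787) = 6.72°.
True thickness = vertical thickness × cos δ = 39.1 × cos 6.72° = 38.8 m.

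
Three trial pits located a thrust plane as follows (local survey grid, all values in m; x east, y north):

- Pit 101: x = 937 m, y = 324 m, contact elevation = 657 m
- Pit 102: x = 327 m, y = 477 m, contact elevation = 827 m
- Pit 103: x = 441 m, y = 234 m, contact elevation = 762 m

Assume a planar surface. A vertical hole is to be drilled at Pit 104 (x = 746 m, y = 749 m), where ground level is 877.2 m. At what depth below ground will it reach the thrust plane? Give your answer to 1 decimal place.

Let the plane be z = a·x + b·y + c.
Pit 102−Pit 101: −610a + 153b = 170;  Pit 103−Pit 101: −496a − 90b = 105.
Solving gives a = −0.23982, b = 0.15498.
Then c = 657 − a·937 − b·324 = 831.49.
At (746, 749): z_contact = −178.90 + 116.08 + 831.49 = 768.67 m.
Depth below ground = 877.2 − 768.67 = 108.5 m.

108.5 m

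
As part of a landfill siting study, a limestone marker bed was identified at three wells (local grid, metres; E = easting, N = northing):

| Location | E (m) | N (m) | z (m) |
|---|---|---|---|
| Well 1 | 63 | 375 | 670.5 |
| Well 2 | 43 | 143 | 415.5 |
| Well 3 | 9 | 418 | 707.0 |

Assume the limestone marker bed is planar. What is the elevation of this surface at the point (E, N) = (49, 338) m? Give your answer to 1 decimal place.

Let the plane be z = a·E + b·N + c.
Well 2−Well 1: −20a − 232b = −255;  Well 3−Well 1: −54a + 43b = 36.5.
Solving gives a = 0.18651, b = 1.08306.
Then c = 670.5 − a·63 − b·375 = 252.60.
At (49, 338): z = 9.1 + 366.1 + 252.60 = 627.8 m.

627.8 m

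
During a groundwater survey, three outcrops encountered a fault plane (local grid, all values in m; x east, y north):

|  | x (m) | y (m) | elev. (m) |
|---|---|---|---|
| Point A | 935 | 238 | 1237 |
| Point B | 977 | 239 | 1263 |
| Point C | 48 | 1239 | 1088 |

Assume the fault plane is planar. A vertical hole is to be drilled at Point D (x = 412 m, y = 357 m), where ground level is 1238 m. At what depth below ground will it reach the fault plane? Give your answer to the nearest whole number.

273 m

Two edge vectors: Point A→Point B = (42, 1, 26), Point A→Point C = (-887, 1001, -149).
Normal n = (Point A→Point B) × (Point A→Point C) = (-26175, -16804, 42929).
So ∂z/∂x = −n_x/n_z = 0.60973 and ∂z/∂y = −n_y/n_z = 0.39144.
Intercept c from Point A: 1237 − 570.10 − 93.16 = 573.74.
At (412, 357): z_contact = 251.2 + 139.7 + 573.74 = 964.7 m.
Depth below ground = 1238 − 964.7 = 273 m.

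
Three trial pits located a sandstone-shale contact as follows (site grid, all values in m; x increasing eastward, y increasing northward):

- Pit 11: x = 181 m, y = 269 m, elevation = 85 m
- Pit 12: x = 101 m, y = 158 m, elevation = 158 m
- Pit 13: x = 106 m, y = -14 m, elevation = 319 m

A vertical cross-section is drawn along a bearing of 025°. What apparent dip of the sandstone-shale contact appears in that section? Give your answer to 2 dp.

Let the plane be z = a·x + b·y + c.
Pit 12−Pit 11: −80a − 111b = 73;  Pit 13−Pit 11: −75a − 283b = 234.
Solving gives a = 0.37129, b = −0.92525.
Unit vector along 025° is (sin 25°, cos 25°) = (0.4226, 0.9063).
Slope in that direction = a·(0.4226) + b·(0.9063) = −0.68165.
Apparent dip = arctan|0.68165| = 34.28° (true dip is 44.9°, so apparent ≤ true as expected).

34.28°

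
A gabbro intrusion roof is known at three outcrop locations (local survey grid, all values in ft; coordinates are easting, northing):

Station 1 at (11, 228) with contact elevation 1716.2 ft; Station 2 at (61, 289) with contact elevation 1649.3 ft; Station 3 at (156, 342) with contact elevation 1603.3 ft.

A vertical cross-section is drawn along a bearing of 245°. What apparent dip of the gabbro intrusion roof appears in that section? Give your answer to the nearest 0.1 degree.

18.4°

Two edge vectors: Station 1→Station 2 = (50, 61, -66.9), Station 1→Station 3 = (145, 114, -112.9).
Normal n = (Station 1→Station 2) × (Station 1→Station 3) = (739.7, -4055.5, -3145).
So ∂z/∂easting = −n_x/n_z = 0.23520 and ∂z/∂northing = −n_y/n_z = −1.28951.
Unit vector along 245° is (sin 245°, cos 245°) = (-0.9063, -0.4226).
Slope in that direction = a·(-0.9063) + b·(-0.4226) = 0.33181.
Apparent dip = arctan|0.33181| = 18.4° (true dip is 52.7°, so apparent ≤ true as expected).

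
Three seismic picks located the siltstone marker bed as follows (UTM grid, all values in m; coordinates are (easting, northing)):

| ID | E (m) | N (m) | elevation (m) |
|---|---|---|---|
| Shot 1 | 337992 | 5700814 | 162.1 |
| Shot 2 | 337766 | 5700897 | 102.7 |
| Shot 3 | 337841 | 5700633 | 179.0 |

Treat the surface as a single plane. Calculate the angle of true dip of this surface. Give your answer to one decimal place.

Two edge vectors: Shot 1→Shot 2 = (-226, 83, -59.4), Shot 1→Shot 3 = (-151, -181, 16.9).
Normal n = (Shot 1→Shot 2) × (Shot 1→Shot 3) = (-9348.7, 12788.8, 53439).
So ∂z/∂E = −n_x/n_z = 0.17494 and ∂z/∂N = −n_y/n_z = −0.23932.
Gradient magnitude |∇z| = √(a² + b²) = √(0.03060 + 0.05727) = 0.29644.
True dip = arctan(0.29644) = 16.5°, dipping toward NW (azimuth ≈ 324°).

16.5°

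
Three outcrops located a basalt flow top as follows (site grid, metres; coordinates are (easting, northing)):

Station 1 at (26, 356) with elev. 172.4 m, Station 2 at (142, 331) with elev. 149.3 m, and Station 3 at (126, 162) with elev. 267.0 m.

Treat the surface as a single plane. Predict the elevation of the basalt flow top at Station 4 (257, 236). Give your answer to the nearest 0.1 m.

Two edge vectors: Station 1→Station 2 = (116, -25, -23.1), Station 1→Station 3 = (100, -194, 94.6).
Normal n = (Station 1→Station 2) × (Station 1→Station 3) = (-6846.4, -13283.6, -20004).
So ∂z/∂E = −n_x/n_z = −0.34225 and ∂z/∂N = −n_y/n_z = −0.66405.
Intercept c from Station 1: 172.4 + 8.90 + 236.40 = 417.70.
At (257, 236): z = −88.0 − 156.7 + 417.70 = 173.0 m.

173.0 m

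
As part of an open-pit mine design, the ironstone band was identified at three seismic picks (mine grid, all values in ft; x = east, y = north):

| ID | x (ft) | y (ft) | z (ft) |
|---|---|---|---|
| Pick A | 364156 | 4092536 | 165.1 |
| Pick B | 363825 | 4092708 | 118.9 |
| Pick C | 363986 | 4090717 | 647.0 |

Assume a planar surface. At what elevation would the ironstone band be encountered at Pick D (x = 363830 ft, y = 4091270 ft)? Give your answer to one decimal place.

500.1 ft

Let the plane be z = a·x + b·y + c.
Pick B−Pick A: −331a + 172b = −46.2;  Pick C−Pick A: −170a − 1819b = 481.9.
Solving gives a = 0.001823138, b = −0.265096170.
Then c = 165.1 − a·364156 − b·4092536 = 1084416.81.
At (363830, 4091270): z = 663.3 − 1084580.0 + 1084416.81 = 500.1 ft.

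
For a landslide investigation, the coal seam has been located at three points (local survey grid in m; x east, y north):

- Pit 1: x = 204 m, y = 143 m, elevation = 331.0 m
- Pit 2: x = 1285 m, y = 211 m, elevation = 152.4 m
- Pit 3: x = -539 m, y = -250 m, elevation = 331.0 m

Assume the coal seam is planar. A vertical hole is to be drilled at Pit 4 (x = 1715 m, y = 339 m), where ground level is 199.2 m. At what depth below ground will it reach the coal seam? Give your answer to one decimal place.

82.1 m

Two edge vectors: Pit 1→Pit 2 = (1081, 68, -178.6), Pit 1→Pit 3 = (-743, -393, 0).
Normal n = (Pit 1→Pit 2) × (Pit 1→Pit 3) = (-70189.8, 132699.8, -374309).
So ∂z/∂x = −n_x/n_z = −0.187518 and ∂z/∂y = −n_y/n_z = 0.354519.
Intercept c from Pit 1: 331 + 38.25 − 50.70 = 318.56.
At (1715, 339): z_contact = −321.59 + 120.18 + 318.56 = 117.15 m.
Depth below ground = 199.2 − 117.15 = 82.1 m.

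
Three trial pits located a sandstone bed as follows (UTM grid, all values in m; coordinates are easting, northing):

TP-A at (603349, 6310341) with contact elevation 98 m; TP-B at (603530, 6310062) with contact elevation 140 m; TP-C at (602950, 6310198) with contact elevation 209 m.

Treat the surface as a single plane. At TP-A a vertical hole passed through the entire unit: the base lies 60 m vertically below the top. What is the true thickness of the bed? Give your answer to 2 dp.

Let the plane be z = a·easting + b·northing + c.
TP-B−TP-A: 181a − 279b = 42;  TP-C−TP-A: −399a − 143b = 111.
Solving gives a = −0.18194, b = −0.26857.
|∇z| = √(a²+b²) = 0.32440, so dip δ = arctan(0.32440) = 17.97°.
True thickness = vertical thickness × cos δ = 60 × cos 17.97° = 57.07 m.

57.07 m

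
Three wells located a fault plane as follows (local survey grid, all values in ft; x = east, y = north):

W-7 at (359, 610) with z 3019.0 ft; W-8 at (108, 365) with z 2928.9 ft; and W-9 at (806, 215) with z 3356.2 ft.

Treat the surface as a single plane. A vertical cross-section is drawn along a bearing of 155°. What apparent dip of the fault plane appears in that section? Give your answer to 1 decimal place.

23.4°

Two edge vectors: W-7→W-8 = (-251, -245, -90.1), W-7→W-9 = (447, -395, 337.2).
Normal n = (W-7→W-8) × (W-7→W-9) = (-118203.5, 44362.5, 208660).
So ∂z/∂x = −n_x/n_z = 0.56649 and ∂z/∂y = −n_y/n_z = −0.21261.
Unit vector along 155° is (sin 155°, cos 155°) = (0.4226, -0.9063).
Slope in that direction = a·(0.4226) + b·(-0.9063) = 0.43210.
Apparent dip = arctan|0.43210| = 23.4° (true dip is 31.2°, so apparent ≤ true as expected).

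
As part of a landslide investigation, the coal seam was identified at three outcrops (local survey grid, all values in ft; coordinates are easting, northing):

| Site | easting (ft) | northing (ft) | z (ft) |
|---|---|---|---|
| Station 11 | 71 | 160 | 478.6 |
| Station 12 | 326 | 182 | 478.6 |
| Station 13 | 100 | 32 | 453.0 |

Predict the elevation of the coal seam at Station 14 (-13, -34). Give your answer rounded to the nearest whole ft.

442 ft

Let the plane be z = a·easting + b·northing + c.
Station 12−Station 11: 255a + 22b = 0;  Station 13−Station 11: 29a − 128b = −25.6.
Solving gives a = −0.01692, b = 0.19617.
Then c = 478.6 − a·71 − b·160 = 448.42.
At (-13, -34): z = 0.2 − 6.7 + 448.42 = 442.0 ft.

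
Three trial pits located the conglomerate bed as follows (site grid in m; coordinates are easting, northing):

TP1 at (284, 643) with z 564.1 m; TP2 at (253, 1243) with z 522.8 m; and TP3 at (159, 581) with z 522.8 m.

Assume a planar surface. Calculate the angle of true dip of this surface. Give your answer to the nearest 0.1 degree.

Two edge vectors: TP1→TP2 = (-31, 600, -41.3), TP1→TP3 = (-125, -62, -41.3).
Normal n = (TP1→TP2) × (TP1→TP3) = (-27340.6, 3882.2, 76922).
So ∂z/∂easting = −n_x/n_z = 0.35543 and ∂z/∂northing = −n_y/n_z = −0.05047.
Gradient magnitude |∇z| = √(a² + b²) = √(0.12633 + 0.00255) = 0.35900.
True dip = arctan(0.35900) = 19.7°, dipping toward W (azimuth ≈ 278°).

19.7°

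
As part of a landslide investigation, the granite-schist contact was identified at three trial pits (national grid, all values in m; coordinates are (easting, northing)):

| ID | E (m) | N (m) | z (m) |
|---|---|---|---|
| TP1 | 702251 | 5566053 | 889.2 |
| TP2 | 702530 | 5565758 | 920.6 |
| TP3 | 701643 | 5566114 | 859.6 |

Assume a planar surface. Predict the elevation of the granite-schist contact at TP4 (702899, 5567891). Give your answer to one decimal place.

Let the plane be z = a·E + b·N + c.
TP2−TP1: 279a − 295b = 31.4;  TP3−TP1: −608a + 61b = −29.6.
Solving gives a = 0.041989393, b = −0.066728676.
Then c = 889.2 − a·702251 − b·5566053 = 342817.45.
At (702899, 5567891): z = 29514.3 − 371538.0 + 342817.45 = 793.8 m.

793.8 m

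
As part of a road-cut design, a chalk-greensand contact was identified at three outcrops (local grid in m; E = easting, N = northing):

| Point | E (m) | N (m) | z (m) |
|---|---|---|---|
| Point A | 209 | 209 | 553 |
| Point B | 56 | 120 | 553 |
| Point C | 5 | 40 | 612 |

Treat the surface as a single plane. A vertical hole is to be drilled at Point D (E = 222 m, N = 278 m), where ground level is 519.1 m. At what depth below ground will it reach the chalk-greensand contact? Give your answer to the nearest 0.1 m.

38.1 m

Let the plane be z = a·E + b·N + c.
Point B−Point A: −153a − 89b = 0;  Point C−Point A: −204a − 169b = 59.
Solving gives a = 0.68186, b = −1.17219.
Then c = 553 − a·209 − b·209 = 655.48.
At (222, 278): z_contact = 151.37 − 325.87 + 655.48 = 480.98 m.
Depth below ground = 519.1 − 480.98 = 38.1 m.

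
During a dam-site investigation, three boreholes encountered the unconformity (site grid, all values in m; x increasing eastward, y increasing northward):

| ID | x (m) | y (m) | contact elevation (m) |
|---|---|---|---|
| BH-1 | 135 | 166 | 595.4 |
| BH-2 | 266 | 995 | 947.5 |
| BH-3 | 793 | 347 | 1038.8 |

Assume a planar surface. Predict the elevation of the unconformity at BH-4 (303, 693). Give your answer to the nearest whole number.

Two edge vectors: BH-1→BH-2 = (131, 829, 352.1), BH-1→BH-3 = (658, 181, 443.4).
Normal n = (BH-1→BH-2) × (BH-1→BH-3) = (303848.5, 173596.4, -521771).
So ∂z/∂x = −n_x/n_z = 0.58234 and ∂z/∂y = −n_y/n_z = 0.33271.
Intercept c from BH-1: 595.4 − 78.62 − 55.23 = 461.55.
At (303, 693): z = 176.4 + 230.6 + 461.55 = 868.6 m.

869 m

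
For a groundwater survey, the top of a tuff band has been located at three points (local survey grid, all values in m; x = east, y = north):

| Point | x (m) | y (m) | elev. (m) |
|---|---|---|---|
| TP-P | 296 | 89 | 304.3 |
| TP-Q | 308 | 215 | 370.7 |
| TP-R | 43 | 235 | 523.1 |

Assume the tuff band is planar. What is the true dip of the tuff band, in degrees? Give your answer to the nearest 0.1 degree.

38.1°

Let the plane be z = a·x + b·y + c.
TP-Q−TP-P: 12a + 126b = 66.4;  TP-R−TP-P: −253a + 146b = 218.8.
Solving gives a = −0.53150, b = 0.57760.
Gradient magnitude |∇z| = √(a² + b²) = √(0.28249 + 0.33363) = 0.78493.
True dip = arctan(0.78493) = 38.1°, dipping toward SE (azimuth ≈ 137°).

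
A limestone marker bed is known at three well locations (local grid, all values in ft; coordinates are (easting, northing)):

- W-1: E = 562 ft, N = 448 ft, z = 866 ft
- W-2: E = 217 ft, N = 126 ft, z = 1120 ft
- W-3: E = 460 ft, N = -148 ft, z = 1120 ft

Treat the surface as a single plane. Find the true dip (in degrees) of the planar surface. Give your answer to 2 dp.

28.30°

Let the plane be z = a·E + b·N + c.
W-2−W-1: −345a − 322b = 254;  W-3−W-1: −102a − 596b = 254.
Solving gives a = −0.40281, b = −0.35724.
Gradient magnitude |∇z| = √(a² + b²) = √(0.16226 + 0.12762) = 0.53840.
True dip = arctan(0.53840) = 28.30°, dipping toward NE (azimuth ≈ 048°).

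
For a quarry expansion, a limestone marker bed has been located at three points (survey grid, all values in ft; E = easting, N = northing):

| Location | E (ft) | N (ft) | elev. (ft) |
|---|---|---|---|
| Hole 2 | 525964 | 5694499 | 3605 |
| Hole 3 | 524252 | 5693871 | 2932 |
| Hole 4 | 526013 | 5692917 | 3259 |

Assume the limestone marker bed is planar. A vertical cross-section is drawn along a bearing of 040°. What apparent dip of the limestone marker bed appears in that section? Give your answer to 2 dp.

Let the plane be z = a·E + b·N + c.
Hole 3−Hole 2: −1712a − 628b = −673;  Hole 4−Hole 2: 49a − 1582b = −346.
Solving gives a = 0.30936, b = 0.22829.
Unit vector along 040° is (sin 40°, cos 40°) = (0.6428, 0.7660).
Slope in that direction = a·(0.6428) + b·(0.7660) = 0.37374.
Apparent dip = arctan|0.37374| = 20.49° (true dip is 21.0°, so apparent ≤ true as expected).

20.49°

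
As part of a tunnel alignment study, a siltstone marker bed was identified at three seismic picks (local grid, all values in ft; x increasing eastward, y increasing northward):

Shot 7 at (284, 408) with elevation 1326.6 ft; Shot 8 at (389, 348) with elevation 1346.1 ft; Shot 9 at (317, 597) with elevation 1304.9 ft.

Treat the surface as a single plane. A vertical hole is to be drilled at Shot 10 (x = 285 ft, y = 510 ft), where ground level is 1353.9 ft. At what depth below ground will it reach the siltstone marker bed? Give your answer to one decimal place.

40.8 ft

Two edge vectors: Shot 7→Shot 8 = (105, -60, 19.5), Shot 7→Shot 9 = (33, 189, -21.7).
Normal n = (Shot 7→Shot 8) × (Shot 7→Shot 9) = (-2383.5, 2922, 21825).
So ∂z/∂x = −n_x/n_z = 0.10921 and ∂z/∂y = −n_y/n_z = −0.13388.
Intercept c from Shot 7: 1326.6 − 31.02 + 54.62 = 1350.21.
At (285, 510): z_contact = 31.12 − 68.28 + 1350.21 = 1313.05 ft.
Depth below ground = 1353.9 − 1313.05 = 40.8 ft.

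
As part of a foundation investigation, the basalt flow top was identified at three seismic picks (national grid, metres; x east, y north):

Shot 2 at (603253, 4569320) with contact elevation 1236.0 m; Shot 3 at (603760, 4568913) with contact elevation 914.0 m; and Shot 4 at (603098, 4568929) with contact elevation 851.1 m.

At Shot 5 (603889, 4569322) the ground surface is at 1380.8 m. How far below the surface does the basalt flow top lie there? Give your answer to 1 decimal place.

68.1 m

Let the plane be z = a·x + b·y + c.
Shot 3−Shot 2: 507a − 407b = −322;  Shot 4−Shot 2: −155a − 391b = −384.9.
Solving gives a = 0.117679721, b = 0.937748448.
Then c = 1236 − a·603253 − b·4569320 = −4354627.38.
At (603889, 4569322): z_contact = 71065.49 + 4284874.62 − 4354627.38 = 1312.72 m.
Depth below ground = 1380.8 − 1312.72 = 68.1 m.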